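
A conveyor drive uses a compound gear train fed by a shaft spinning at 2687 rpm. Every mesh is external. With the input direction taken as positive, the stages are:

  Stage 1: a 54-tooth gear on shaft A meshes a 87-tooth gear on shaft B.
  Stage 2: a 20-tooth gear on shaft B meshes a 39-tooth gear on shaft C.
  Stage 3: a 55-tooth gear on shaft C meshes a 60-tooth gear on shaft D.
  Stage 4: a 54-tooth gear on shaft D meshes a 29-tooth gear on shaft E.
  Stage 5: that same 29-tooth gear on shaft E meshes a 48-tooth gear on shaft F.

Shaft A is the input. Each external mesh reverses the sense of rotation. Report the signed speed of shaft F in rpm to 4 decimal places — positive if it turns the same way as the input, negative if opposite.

-882.0060 rpm (opposite to input, |ω| = 882.0060 rpm)

Stage 1 [54T→87T]: ω = 2687.0000×54/87 = 1667.7931 rpm, dir flips to −; running = −1667.7931
Stage 2 [20T→39T]: ω = 1667.7931×20/39 = 855.2785 rpm, dir flips to +; running = +855.2785
Stage 3 [55T→60T]: ω = 855.2785×55/60 = 784.0053 rpm, dir flips to −; running = −784.0053
Stage 4 [54T→29T]: ω = 784.0053×54/29 = 1459.8719 rpm, dir flips to +; running = +1459.8719
Stage 5 [29T→48T]: ω = 1459.8719×29/48 = 882.0060 rpm, dir flips to −; running = −882.0060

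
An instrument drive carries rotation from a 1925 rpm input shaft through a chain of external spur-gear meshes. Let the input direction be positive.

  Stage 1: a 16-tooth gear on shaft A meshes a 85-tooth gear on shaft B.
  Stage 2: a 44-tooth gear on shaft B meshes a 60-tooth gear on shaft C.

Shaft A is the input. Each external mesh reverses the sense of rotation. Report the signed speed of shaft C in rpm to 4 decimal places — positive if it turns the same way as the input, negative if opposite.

+265.7255 rpm (same as input, |ω| = 265.7255 rpm)

Stage 1 [16T→85T]: ω = 1925.0000×16/85 = 362.3529 rpm, dir flips to −; running = −362.3529
Stage 2 [44T→60T]: ω = 362.3529×44/60 = 265.7255 rpm, dir flips to +; running = +265.7255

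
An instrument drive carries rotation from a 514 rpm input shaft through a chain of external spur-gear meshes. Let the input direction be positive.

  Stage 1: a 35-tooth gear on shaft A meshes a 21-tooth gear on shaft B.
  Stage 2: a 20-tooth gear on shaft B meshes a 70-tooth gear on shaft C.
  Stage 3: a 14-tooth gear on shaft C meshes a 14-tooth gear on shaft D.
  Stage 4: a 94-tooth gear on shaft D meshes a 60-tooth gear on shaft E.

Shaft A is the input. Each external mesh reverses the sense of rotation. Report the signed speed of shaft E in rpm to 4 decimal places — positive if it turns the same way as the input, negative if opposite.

+383.4603 rpm (same as input, |ω| = 383.4603 rpm)

Stage 1 [35T→21T]: ω = 514.0000×35/21 = 856.6667 rpm, dir flips to −; running = −856.6667
Stage 2 [20T→70T]: ω = 856.6667×20/70 = 244.7619 rpm, dir flips to +; running = +244.7619
Stage 3 [14T→14T]: ω = 244.7619×14/14 = 244.7619 rpm, dir flips to −; running = −244.7619
Stage 4 [94T→60T]: ω = 244.7619×94/60 = 383.4603 rpm, dir flips to +; running = +383.4603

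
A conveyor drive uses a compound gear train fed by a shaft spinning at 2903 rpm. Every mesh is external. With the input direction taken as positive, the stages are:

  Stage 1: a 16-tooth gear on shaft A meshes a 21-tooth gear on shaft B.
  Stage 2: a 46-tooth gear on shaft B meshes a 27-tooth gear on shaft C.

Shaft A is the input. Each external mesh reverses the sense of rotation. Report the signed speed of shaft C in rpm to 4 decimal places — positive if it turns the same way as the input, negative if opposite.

Stage 1 [16T→21T]: ω = 2903.0000×16/21 = 2211.8095 rpm, dir flips to −; running = −2211.8095
Stage 2 [46T→27T]: ω = 2211.8095×46/27 = 3768.2681 rpm, dir flips to +; running = +3768.2681

+3768.2681 rpm (same as input, |ω| = 3768.2681 rpm)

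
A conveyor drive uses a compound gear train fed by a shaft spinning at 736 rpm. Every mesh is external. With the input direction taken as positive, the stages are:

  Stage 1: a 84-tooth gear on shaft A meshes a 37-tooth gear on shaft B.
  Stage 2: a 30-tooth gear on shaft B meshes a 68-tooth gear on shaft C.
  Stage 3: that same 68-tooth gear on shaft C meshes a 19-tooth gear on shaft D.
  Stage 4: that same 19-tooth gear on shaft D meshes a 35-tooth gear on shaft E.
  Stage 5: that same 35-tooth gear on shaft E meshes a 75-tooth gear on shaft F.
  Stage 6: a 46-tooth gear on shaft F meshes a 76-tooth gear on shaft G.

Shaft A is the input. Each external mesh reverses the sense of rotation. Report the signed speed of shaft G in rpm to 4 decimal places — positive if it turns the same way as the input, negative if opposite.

Stage 1 [84T→37T]: ω = 736.0000×84/37 = 1670.9189 rpm, dir flips to −; running = −1670.9189
Stage 2 [30T→68T]: ω = 1670.9189×30/68 = 737.1701 rpm, dir flips to +; running = +737.1701
Stage 3 [68T→19T]: ω = 737.1701×68/19 = 2638.2930 rpm, dir flips to −; running = −2638.2930
Stage 4 [19T→35T]: ω = 2638.2930×19/35 = 1432.2162 rpm, dir flips to +; running = +1432.2162
Stage 5 [35T→75T]: ω = 1432.2162×35/75 = 668.3676 rpm, dir flips to −; running = −668.3676
Stage 6 [46T→76T]: ω = 668.3676×46/76 = 404.5383 rpm, dir flips to +; running = +404.5383

+404.5383 rpm (same as input, |ω| = 404.5383 rpm)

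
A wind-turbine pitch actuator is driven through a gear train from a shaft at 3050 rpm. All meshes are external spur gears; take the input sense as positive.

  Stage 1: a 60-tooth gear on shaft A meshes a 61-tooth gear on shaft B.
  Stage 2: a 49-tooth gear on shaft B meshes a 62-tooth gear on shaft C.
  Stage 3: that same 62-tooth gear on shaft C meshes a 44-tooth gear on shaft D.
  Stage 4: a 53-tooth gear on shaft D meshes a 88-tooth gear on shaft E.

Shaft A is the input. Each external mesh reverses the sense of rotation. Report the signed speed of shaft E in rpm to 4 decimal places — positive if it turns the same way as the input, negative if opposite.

Stage 1 [60T→61T]: ω = 3050.0000×60/61 = 3000.0000 rpm, dir flips to −; running = −3000.0000
Stage 2 [49T→62T]: ω = 3000.0000×49/62 = 2370.9677 rpm, dir flips to +; running = +2370.9677
Stage 3 [62T→44T]: ω = 2370.9677×62/44 = 3340.9091 rpm, dir flips to −; running = −3340.9091
Stage 4 [53T→88T]: ω = 3340.9091×53/88 = 2012.1384 rpm, dir flips to +; running = +2012.1384

+2012.1384 rpm (same as input, |ω| = 2012.1384 rpm)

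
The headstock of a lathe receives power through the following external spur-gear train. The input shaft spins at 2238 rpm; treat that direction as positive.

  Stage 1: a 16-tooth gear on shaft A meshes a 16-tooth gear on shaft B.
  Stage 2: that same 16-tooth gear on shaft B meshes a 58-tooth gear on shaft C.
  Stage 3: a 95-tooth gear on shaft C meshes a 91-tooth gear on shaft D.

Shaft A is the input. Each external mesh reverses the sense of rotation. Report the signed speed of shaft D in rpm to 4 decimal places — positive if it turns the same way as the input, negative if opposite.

-644.5169 rpm (opposite to input, |ω| = 644.5169 rpm)

Stage 1 [16T→16T]: ω = 2238.0000×16/16 = 2238.0000 rpm, dir flips to −; running = −2238.0000
Stage 2 [16T→58T]: ω = 2238.0000×16/58 = 617.3793 rpm, dir flips to +; running = +617.3793
Stage 3 [95T→91T]: ω = 617.3793×95/91 = 644.5169 rpm, dir flips to −; running = −644.5169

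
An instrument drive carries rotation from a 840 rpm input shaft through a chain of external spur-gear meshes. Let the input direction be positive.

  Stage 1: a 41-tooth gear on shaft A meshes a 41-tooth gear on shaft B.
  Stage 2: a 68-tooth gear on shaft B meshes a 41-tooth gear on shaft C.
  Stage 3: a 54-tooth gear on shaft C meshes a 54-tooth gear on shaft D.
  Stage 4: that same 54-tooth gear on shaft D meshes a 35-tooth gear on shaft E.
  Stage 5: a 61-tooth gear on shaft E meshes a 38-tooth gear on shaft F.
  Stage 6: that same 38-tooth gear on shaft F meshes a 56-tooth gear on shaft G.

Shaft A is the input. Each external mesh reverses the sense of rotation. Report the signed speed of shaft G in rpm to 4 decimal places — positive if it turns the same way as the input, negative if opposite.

Stage 1 [41T→41T]: ω = 840.0000×41/41 = 840.0000 rpm, dir flips to −; running = −840.0000
Stage 2 [68T→41T]: ω = 840.0000×68/41 = 1393.1707 rpm, dir flips to +; running = +1393.1707
Stage 3 [54T→54T]: ω = 1393.1707×54/54 = 1393.1707 rpm, dir flips to −; running = −1393.1707
Stage 4 [54T→35T]: ω = 1393.1707×54/35 = 2149.4634 rpm, dir flips to +; running = +2149.4634
Stage 5 [61T→38T]: ω = 2149.4634×61/38 = 3450.4544 rpm, dir flips to −; running = −3450.4544
Stage 6 [38T→56T]: ω = 3450.4544×38/56 = 2341.3798 rpm, dir flips to +; running = +2341.3798

+2341.3798 rpm (same as input, |ω| = 2341.3798 rpm)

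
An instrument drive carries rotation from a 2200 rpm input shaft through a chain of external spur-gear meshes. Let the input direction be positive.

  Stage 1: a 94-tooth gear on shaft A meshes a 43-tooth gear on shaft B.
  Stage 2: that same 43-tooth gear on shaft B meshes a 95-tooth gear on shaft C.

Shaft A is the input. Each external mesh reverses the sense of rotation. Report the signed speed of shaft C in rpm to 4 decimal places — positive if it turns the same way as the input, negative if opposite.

Stage 1 [94T→43T]: ω = 2200.0000×94/43 = 4809.3023 rpm, dir flips to −; running = −4809.3023
Stage 2 [43T→95T]: ω = 4809.3023×43/95 = 2176.8421 rpm, dir flips to +; running = +2176.8421

+2176.8421 rpm (same as input, |ω| = 2176.8421 rpm)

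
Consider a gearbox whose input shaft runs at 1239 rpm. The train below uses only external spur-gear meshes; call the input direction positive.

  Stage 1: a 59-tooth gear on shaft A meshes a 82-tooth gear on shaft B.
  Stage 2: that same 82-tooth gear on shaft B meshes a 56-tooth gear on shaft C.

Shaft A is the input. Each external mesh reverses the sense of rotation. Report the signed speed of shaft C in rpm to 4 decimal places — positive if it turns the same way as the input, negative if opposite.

Stage 1 [59T→82T]: ω = 1239.0000×59/82 = 891.4756 rpm, dir flips to −; running = −891.4756
Stage 2 [82T→56T]: ω = 891.4756×82/56 = 1305.3750 rpm, dir flips to +; running = +1305.3750

+1305.3750 rpm (same as input, |ω| = 1305.3750 rpm)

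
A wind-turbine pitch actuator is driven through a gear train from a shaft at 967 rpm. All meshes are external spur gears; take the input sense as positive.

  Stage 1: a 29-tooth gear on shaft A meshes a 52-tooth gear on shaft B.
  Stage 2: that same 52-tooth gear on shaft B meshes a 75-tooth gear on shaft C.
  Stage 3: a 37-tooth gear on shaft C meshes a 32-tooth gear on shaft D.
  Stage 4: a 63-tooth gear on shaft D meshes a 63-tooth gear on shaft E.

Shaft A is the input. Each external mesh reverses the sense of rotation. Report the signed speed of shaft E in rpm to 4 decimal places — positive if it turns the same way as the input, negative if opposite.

+432.3296 rpm (same as input, |ω| = 432.3296 rpm)

Stage 1 [29T→52T]: ω = 967.0000×29/52 = 539.2885 rpm, dir flips to −; running = −539.2885
Stage 2 [52T→75T]: ω = 539.2885×52/75 = 373.9067 rpm, dir flips to +; running = +373.9067
Stage 3 [37T→32T]: ω = 373.9067×37/32 = 432.3296 rpm, dir flips to −; running = −432.3296
Stage 4 [63T→63T]: ω = 432.3296×63/63 = 432.3296 rpm, dir flips to +; running = +432.3296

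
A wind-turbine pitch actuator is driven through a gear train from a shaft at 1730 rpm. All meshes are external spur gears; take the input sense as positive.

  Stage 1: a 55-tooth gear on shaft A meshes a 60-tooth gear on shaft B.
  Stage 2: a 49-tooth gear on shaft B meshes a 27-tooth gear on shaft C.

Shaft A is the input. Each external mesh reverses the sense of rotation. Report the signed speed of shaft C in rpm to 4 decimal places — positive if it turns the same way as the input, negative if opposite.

+2877.9938 rpm (same as input, |ω| = 2877.9938 rpm)

Stage 1 [55T→60T]: ω = 1730.0000×55/60 = 1585.8333 rpm, dir flips to −; running = −1585.8333
Stage 2 [49T→27T]: ω = 1585.8333×49/27 = 2877.9938 rpm, dir flips to +; running = +2877.9938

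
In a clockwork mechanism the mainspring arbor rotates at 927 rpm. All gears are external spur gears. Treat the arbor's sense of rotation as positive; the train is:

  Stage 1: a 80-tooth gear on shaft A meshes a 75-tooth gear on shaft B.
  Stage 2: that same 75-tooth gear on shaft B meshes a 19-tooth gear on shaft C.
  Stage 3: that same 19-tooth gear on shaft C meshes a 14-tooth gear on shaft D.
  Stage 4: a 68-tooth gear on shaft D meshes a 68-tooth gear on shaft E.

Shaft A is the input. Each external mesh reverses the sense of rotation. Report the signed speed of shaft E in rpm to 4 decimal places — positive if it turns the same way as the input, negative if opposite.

+5297.1429 rpm (same as input, |ω| = 5297.1429 rpm)

Stage 1 [80T→75T]: ω = 927.0000×80/75 = 988.8000 rpm, dir flips to −; running = −988.8000
Stage 2 [75T→19T]: ω = 988.8000×75/19 = 3903.1579 rpm, dir flips to +; running = +3903.1579
Stage 3 [19T→14T]: ω = 3903.1579×19/14 = 5297.1429 rpm, dir flips to −; running = −5297.1429
Stage 4 [68T→68T]: ω = 5297.1429×68/68 = 5297.1429 rpm, dir flips to +; running = +5297.1429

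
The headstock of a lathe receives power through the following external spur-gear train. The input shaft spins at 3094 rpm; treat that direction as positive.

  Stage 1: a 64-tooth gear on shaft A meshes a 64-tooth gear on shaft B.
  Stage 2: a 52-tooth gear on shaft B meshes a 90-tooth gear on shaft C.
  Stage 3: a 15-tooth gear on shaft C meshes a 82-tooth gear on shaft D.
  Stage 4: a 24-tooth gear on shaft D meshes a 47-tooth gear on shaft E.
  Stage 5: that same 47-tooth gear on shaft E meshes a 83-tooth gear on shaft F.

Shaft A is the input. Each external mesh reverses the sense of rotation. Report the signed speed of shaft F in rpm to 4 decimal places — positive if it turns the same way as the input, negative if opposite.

-94.5566 rpm (opposite to input, |ω| = 94.5566 rpm)

Stage 1 [64T→64T]: ω = 3094.0000×64/64 = 3094.0000 rpm, dir flips to −; running = −3094.0000
Stage 2 [52T→90T]: ω = 3094.0000×52/90 = 1787.6444 rpm, dir flips to +; running = +1787.6444
Stage 3 [15T→82T]: ω = 1787.6444×15/82 = 327.0081 rpm, dir flips to −; running = −327.0081
Stage 4 [24T→47T]: ω = 327.0081×24/47 = 166.9829 rpm, dir flips to +; running = +166.9829
Stage 5 [47T→83T]: ω = 166.9829×47/83 = 94.5566 rpm, dir flips to −; running = −94.5566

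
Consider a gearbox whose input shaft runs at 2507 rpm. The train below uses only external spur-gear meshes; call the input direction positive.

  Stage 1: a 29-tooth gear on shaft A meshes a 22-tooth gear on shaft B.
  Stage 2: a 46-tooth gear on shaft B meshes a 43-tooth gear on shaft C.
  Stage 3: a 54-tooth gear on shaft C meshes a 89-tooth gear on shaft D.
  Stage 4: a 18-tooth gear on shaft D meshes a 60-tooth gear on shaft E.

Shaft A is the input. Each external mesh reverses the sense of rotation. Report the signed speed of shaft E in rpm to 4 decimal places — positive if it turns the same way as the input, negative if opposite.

Stage 1 [29T→22T]: ω = 2507.0000×29/22 = 3304.6818 rpm, dir flips to −; running = −3304.6818
Stage 2 [46T→43T]: ω = 3304.6818×46/43 = 3535.2410 rpm, dir flips to +; running = +3535.2410
Stage 3 [54T→89T]: ω = 3535.2410×54/89 = 2144.9777 rpm, dir flips to −; running = −2144.9777
Stage 4 [18T→60T]: ω = 2144.9777×18/60 = 643.4933 rpm, dir flips to +; running = +643.4933

+643.4933 rpm (same as input, |ω| = 643.4933 rpm)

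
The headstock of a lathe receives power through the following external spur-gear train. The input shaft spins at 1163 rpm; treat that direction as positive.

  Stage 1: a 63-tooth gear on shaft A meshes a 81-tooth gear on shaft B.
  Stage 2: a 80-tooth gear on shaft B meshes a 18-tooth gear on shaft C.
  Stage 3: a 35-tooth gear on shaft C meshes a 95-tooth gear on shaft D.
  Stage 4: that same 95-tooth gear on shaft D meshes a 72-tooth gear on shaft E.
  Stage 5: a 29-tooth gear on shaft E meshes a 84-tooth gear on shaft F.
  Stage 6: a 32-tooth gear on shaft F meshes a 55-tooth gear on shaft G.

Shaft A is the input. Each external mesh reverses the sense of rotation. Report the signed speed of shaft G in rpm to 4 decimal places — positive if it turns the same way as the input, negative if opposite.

+392.5494 rpm (same as input, |ω| = 392.5494 rpm)

Stage 1 [63T→81T]: ω = 1163.0000×63/81 = 904.5556 rpm, dir flips to −; running = −904.5556
Stage 2 [80T→18T]: ω = 904.5556×80/18 = 4020.2469 rpm, dir flips to +; running = +4020.2469
Stage 3 [35T→95T]: ω = 4020.2469×35/95 = 1481.1436 rpm, dir flips to −; running = −1481.1436
Stage 4 [95T→72T]: ω = 1481.1436×95/72 = 1954.2867 rpm, dir flips to +; running = +1954.2867
Stage 5 [29T→84T]: ω = 1954.2867×29/84 = 674.6942 rpm, dir flips to −; running = −674.6942
Stage 6 [32T→55T]: ω = 674.6942×32/55 = 392.5494 rpm, dir flips to +; running = +392.5494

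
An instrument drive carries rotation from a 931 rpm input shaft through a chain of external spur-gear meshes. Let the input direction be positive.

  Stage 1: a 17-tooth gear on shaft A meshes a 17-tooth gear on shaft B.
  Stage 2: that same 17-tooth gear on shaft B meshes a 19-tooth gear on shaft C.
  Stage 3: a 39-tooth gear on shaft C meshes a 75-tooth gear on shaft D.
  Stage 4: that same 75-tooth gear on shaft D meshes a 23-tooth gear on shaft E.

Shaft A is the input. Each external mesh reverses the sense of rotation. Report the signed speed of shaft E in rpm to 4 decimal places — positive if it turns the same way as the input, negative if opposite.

Stage 1 [17T→17T]: ω = 931.0000×17/17 = 931.0000 rpm, dir flips to −; running = −931.0000
Stage 2 [17T→19T]: ω = 931.0000×17/19 = 833.0000 rpm, dir flips to +; running = +833.0000
Stage 3 [39T→75T]: ω = 833.0000×39/75 = 433.1600 rpm, dir flips to −; running = −433.1600
Stage 4 [75T→23T]: ω = 433.1600×75/23 = 1412.4783 rpm, dir flips to +; running = +1412.4783

+1412.4783 rpm (same as input, |ω| = 1412.4783 rpm)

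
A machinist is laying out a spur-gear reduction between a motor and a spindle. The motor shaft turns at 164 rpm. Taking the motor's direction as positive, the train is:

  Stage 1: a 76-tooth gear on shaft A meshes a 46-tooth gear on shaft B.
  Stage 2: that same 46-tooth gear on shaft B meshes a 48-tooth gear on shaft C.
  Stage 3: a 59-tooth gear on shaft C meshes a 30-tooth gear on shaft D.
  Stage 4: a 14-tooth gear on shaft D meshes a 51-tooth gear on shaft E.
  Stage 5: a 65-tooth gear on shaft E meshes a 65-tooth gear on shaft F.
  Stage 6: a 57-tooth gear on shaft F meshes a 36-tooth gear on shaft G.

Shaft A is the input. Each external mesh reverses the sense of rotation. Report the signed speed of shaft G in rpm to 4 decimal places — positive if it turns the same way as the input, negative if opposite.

+221.9613 rpm (same as input, |ω| = 221.9613 rpm)

Stage 1 [76T→46T]: ω = 164.0000×76/46 = 270.9565 rpm, dir flips to −; running = −270.9565
Stage 2 [46T→48T]: ω = 270.9565×46/48 = 259.6667 rpm, dir flips to +; running = +259.6667
Stage 3 [59T→30T]: ω = 259.6667×59/30 = 510.6778 rpm, dir flips to −; running = −510.6778
Stage 4 [14T→51T]: ω = 510.6778×14/51 = 140.1861 rpm, dir flips to +; running = +140.1861
Stage 5 [65T→65T]: ω = 140.1861×65/65 = 140.1861 rpm, dir flips to −; running = −140.1861
Stage 6 [57T→36T]: ω = 140.1861×57/36 = 221.9613 rpm, dir flips to +; running = +221.9613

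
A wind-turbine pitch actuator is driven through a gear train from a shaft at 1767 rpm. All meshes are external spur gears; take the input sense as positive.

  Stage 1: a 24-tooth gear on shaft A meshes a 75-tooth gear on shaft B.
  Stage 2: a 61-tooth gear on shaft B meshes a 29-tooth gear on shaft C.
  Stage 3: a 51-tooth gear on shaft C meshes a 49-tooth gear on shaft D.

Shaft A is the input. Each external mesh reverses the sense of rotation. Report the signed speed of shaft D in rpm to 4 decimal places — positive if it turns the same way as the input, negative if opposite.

Stage 1 [24T→75T]: ω = 1767.0000×24/75 = 565.4400 rpm, dir flips to −; running = −565.4400
Stage 2 [61T→29T]: ω = 565.4400×61/29 = 1189.3738 rpm, dir flips to +; running = +1189.3738
Stage 3 [51T→49T]: ω = 1189.3738×51/49 = 1237.9197 rpm, dir flips to −; running = −1237.9197

-1237.9197 rpm (opposite to input, |ω| = 1237.9197 rpm)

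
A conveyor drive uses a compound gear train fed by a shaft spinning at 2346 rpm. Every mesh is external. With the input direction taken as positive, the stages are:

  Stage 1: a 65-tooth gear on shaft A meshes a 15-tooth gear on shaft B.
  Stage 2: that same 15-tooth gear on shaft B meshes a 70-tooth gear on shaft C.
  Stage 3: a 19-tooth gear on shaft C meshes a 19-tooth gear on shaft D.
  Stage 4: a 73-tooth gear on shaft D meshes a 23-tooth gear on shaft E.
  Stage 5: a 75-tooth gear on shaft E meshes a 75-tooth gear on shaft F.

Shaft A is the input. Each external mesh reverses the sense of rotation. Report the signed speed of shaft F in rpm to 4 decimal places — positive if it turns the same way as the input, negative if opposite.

-6914.1429 rpm (opposite to input, |ω| = 6914.1429 rpm)

Stage 1 [65T→15T]: ω = 2346.0000×65/15 = 10166.0000 rpm, dir flips to −; running = −10166.0000
Stage 2 [15T→70T]: ω = 10166.0000×15/70 = 2178.4286 rpm, dir flips to +; running = +2178.4286
Stage 3 [19T→19T]: ω = 2178.4286×19/19 = 2178.4286 rpm, dir flips to −; running = −2178.4286
Stage 4 [73T→23T]: ω = 2178.4286×73/23 = 6914.1429 rpm, dir flips to +; running = +6914.1429
Stage 5 [75T→75T]: ω = 6914.1429×75/75 = 6914.1429 rpm, dir flips to −; running = −6914.1429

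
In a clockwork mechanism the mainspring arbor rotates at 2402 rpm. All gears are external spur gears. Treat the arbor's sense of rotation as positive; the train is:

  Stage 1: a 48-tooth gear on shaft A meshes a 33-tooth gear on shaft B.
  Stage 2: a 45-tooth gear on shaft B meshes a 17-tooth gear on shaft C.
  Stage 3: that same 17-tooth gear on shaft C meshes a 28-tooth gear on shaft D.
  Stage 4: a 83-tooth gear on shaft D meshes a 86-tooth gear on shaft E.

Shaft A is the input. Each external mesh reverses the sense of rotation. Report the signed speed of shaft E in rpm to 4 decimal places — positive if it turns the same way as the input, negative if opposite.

Stage 1 [48T→33T]: ω = 2402.0000×48/33 = 3493.8182 rpm, dir flips to −; running = −3493.8182
Stage 2 [45T→17T]: ω = 3493.8182×45/17 = 9248.3422 rpm, dir flips to +; running = +9248.3422
Stage 3 [17T→28T]: ω = 9248.3422×17/28 = 5615.0649 rpm, dir flips to −; running = −5615.0649
Stage 4 [83T→86T]: ω = 5615.0649×83/86 = 5419.1906 rpm, dir flips to +; running = +5419.1906

+5419.1906 rpm (same as input, |ω| = 5419.1906 rpm)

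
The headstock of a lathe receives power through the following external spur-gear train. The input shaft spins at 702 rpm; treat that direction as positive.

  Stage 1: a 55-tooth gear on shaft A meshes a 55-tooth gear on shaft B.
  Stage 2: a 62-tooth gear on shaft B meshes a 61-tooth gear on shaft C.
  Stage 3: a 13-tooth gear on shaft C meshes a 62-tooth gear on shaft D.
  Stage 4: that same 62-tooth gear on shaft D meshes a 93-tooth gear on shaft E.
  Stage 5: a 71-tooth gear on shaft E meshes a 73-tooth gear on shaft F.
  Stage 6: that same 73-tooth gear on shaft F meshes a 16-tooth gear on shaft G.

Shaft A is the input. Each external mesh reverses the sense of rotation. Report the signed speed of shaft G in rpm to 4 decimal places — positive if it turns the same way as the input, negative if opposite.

Stage 1 [55T→55T]: ω = 702.0000×55/55 = 702.0000 rpm, dir flips to −; running = −702.0000
Stage 2 [62T→61T]: ω = 702.0000×62/61 = 713.5082 rpm, dir flips to +; running = +713.5082
Stage 3 [13T→62T]: ω = 713.5082×13/62 = 149.6066 rpm, dir flips to −; running = −149.6066
Stage 4 [62T→93T]: ω = 149.6066×62/93 = 99.7377 rpm, dir flips to +; running = +99.7377
Stage 5 [71T→73T]: ω = 99.7377×71/73 = 97.0052 rpm, dir flips to −; running = −97.0052
Stage 6 [73T→16T]: ω = 97.0052×73/16 = 442.5861 rpm, dir flips to +; running = +442.5861

+442.5861 rpm (same as input, |ω| = 442.5861 rpm)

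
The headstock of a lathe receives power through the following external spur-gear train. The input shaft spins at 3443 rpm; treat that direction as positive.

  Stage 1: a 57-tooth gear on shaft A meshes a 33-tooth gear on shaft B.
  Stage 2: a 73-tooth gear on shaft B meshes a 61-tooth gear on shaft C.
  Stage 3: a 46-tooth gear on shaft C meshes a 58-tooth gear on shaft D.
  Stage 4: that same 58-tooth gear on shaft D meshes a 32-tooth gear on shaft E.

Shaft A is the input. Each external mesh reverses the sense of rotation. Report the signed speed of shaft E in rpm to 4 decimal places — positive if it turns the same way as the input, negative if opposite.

+10230.5461 rpm (same as input, |ω| = 10230.5461 rpm)

Stage 1 [57T→33T]: ω = 3443.0000×57/33 = 5947.0000 rpm, dir flips to −; running = −5947.0000
Stage 2 [73T→61T]: ω = 5947.0000×73/61 = 7116.9016 rpm, dir flips to +; running = +7116.9016
Stage 3 [46T→58T]: ω = 7116.9016×46/58 = 5644.4392 rpm, dir flips to −; running = −5644.4392
Stage 4 [58T→32T]: ω = 5644.4392×58/32 = 10230.5461 rpm, dir flips to +; running = +10230.5461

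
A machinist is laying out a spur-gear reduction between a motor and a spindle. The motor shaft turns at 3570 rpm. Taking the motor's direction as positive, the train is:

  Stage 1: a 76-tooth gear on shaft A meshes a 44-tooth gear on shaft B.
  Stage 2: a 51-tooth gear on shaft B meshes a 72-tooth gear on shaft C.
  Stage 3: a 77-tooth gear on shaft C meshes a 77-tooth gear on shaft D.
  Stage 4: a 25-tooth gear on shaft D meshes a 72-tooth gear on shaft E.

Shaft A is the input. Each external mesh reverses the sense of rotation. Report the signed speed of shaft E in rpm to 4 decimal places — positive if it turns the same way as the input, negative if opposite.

Stage 1 [76T→44T]: ω = 3570.0000×76/44 = 6166.3636 rpm, dir flips to −; running = −6166.3636
Stage 2 [51T→72T]: ω = 6166.3636×51/72 = 4367.8409 rpm, dir flips to +; running = +4367.8409
Stage 3 [77T→77T]: ω = 4367.8409×77/77 = 4367.8409 rpm, dir flips to −; running = −4367.8409
Stage 4 [25T→72T]: ω = 4367.8409×25/72 = 1516.6114 rpm, dir flips to +; running = +1516.6114

+1516.6114 rpm (same as input, |ω| = 1516.6114 rpm)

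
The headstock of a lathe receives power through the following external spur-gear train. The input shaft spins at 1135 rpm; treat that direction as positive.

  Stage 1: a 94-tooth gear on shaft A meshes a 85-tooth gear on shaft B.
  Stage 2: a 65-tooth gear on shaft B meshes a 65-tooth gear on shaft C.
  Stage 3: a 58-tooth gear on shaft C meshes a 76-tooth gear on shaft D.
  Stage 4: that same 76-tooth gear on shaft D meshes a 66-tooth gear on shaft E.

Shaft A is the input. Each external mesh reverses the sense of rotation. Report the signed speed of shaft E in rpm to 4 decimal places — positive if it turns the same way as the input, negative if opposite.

+1103.0339 rpm (same as input, |ω| = 1103.0339 rpm)

Stage 1 [94T→85T]: ω = 1135.0000×94/85 = 1255.1765 rpm, dir flips to −; running = −1255.1765
Stage 2 [65T→65T]: ω = 1255.1765×65/65 = 1255.1765 rpm, dir flips to +; running = +1255.1765
Stage 3 [58T→76T]: ω = 1255.1765×58/76 = 957.8978 rpm, dir flips to −; running = −957.8978
Stage 4 [76T→66T]: ω = 957.8978×76/66 = 1103.0339 rpm, dir flips to +; running = +1103.0339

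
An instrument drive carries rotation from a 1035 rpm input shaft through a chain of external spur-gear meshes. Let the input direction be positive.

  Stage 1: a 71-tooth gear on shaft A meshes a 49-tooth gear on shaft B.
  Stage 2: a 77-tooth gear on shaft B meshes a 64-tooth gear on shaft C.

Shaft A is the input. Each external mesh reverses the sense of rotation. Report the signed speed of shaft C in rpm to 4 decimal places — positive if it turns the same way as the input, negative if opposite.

Stage 1 [71T→49T]: ω = 1035.0000×71/49 = 1499.6939 rpm, dir flips to −; running = −1499.6939
Stage 2 [77T→64T]: ω = 1499.6939×77/64 = 1804.3192 rpm, dir flips to +; running = +1804.3192

+1804.3192 rpm (same as input, |ω| = 1804.3192 rpm)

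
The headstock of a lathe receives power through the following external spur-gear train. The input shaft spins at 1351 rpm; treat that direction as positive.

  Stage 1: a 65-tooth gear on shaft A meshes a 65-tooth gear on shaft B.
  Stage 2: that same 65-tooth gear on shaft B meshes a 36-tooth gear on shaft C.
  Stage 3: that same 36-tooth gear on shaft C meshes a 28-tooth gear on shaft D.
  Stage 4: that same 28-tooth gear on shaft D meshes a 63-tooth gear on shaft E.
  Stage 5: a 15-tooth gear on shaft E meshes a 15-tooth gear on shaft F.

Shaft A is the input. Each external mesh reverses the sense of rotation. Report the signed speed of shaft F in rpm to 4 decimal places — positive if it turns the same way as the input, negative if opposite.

-1393.8889 rpm (opposite to input, |ω| = 1393.8889 rpm)

Stage 1 [65T→65T]: ω = 1351.0000×65/65 = 1351.0000 rpm, dir flips to −; running = −1351.0000
Stage 2 [65T→36T]: ω = 1351.0000×65/36 = 2439.3056 rpm, dir flips to +; running = +2439.3056
Stage 3 [36T→28T]: ω = 2439.3056×36/28 = 3136.2500 rpm, dir flips to −; running = −3136.2500
Stage 4 [28T→63T]: ω = 3136.2500×28/63 = 1393.8889 rpm, dir flips to +; running = +1393.8889
Stage 5 [15T→15T]: ω = 1393.8889×15/15 = 1393.8889 rpm, dir flips to −; running = −1393.8889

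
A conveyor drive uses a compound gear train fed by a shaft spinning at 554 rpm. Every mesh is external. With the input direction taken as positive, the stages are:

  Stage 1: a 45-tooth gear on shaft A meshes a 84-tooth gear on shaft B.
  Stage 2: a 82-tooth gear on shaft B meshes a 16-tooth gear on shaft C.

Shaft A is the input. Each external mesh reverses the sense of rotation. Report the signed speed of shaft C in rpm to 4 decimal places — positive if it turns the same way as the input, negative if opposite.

+1521.0268 rpm (same as input, |ω| = 1521.0268 rpm)

Stage 1 [45T→84T]: ω = 554.0000×45/84 = 296.7857 rpm, dir flips to −; running = −296.7857
Stage 2 [82T→16T]: ω = 296.7857×82/16 = 1521.0268 rpm, dir flips to +; running = +1521.0268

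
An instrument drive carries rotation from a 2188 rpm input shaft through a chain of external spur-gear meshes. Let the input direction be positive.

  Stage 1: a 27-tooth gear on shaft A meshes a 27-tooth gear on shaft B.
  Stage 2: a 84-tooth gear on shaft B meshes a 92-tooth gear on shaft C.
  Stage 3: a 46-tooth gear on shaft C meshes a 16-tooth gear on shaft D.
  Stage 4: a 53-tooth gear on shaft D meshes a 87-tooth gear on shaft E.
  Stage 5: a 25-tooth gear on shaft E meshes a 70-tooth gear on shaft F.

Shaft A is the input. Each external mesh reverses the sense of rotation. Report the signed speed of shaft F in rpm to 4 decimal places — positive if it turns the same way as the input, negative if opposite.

-1249.6121 rpm (opposite to input, |ω| = 1249.6121 rpm)

Stage 1 [27T→27T]: ω = 2188.0000×27/27 = 2188.0000 rpm, dir flips to −; running = −2188.0000
Stage 2 [84T→92T]: ω = 2188.0000×84/92 = 1997.7391 rpm, dir flips to +; running = +1997.7391
Stage 3 [46T→16T]: ω = 1997.7391×46/16 = 5743.5000 rpm, dir flips to −; running = −5743.5000
Stage 4 [53T→87T]: ω = 5743.5000×53/87 = 3498.9138 rpm, dir flips to +; running = +3498.9138
Stage 5 [25T→70T]: ω = 3498.9138×25/70 = 1249.6121 rpm, dir flips to −; running = −1249.6121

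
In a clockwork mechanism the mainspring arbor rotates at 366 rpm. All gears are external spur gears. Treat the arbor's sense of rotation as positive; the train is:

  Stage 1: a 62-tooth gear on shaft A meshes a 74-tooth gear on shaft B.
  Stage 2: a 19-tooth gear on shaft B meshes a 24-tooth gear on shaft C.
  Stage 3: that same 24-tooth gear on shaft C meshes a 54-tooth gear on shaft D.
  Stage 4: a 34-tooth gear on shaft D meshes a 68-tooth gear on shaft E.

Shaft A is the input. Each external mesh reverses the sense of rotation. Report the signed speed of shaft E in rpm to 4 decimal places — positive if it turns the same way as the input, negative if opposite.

+53.9474 rpm (same as input, |ω| = 53.9474 rpm)

Stage 1 [62T→74T]: ω = 366.0000×62/74 = 306.6486 rpm, dir flips to −; running = −306.6486
Stage 2 [19T→24T]: ω = 306.6486×19/24 = 242.7635 rpm, dir flips to +; running = +242.7635
Stage 3 [24T→54T]: ω = 242.7635×24/54 = 107.8949 rpm, dir flips to −; running = −107.8949
Stage 4 [34T→68T]: ω = 107.8949×34/68 = 53.9474 rpm, dir flips to +; running = +53.9474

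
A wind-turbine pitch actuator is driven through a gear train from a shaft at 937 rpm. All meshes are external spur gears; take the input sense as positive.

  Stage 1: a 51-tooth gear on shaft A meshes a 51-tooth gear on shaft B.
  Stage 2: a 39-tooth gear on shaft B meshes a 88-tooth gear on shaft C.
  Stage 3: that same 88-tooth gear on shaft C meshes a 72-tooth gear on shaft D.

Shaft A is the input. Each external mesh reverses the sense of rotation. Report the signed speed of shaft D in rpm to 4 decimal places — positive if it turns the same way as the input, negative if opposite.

Stage 1 [51T→51T]: ω = 937.0000×51/51 = 937.0000 rpm, dir flips to −; running = −937.0000
Stage 2 [39T→88T]: ω = 937.0000×39/88 = 415.2614 rpm, dir flips to +; running = +415.2614
Stage 3 [88T→72T]: ω = 415.2614×88/72 = 507.5417 rpm, dir flips to −; running = −507.5417

-507.5417 rpm (opposite to input, |ω| = 507.5417 rpm)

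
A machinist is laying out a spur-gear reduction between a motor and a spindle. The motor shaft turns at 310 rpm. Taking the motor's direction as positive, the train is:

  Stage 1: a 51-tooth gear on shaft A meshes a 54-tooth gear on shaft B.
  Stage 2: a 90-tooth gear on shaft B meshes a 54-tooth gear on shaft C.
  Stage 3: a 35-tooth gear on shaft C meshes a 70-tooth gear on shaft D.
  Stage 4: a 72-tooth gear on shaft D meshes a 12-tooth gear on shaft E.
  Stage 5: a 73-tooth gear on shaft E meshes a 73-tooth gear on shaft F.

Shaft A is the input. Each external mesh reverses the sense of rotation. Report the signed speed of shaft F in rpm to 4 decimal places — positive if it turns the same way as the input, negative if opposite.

Stage 1 [51T→54T]: ω = 310.0000×51/54 = 292.7778 rpm, dir flips to −; running = −292.7778
Stage 2 [90T→54T]: ω = 292.7778×90/54 = 487.9630 rpm, dir flips to +; running = +487.9630
Stage 3 [35T→70T]: ω = 487.9630×35/70 = 243.9815 rpm, dir flips to −; running = −243.9815
Stage 4 [72T→12T]: ω = 243.9815×72/12 = 1463.8889 rpm, dir flips to +; running = +1463.8889
Stage 5 [73T→73T]: ω = 1463.8889×73/73 = 1463.8889 rpm, dir flips to −; running = −1463.8889

-1463.8889 rpm (opposite to input, |ω| = 1463.8889 rpm)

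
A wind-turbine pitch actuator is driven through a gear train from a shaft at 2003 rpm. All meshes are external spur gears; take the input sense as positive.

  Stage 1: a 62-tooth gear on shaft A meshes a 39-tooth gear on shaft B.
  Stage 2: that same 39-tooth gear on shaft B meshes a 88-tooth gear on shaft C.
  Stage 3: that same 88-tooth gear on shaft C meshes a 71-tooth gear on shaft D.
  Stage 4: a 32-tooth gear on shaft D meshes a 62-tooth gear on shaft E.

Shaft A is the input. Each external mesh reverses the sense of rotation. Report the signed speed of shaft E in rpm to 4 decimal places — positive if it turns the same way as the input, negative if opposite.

Stage 1 [62T→39T]: ω = 2003.0000×62/39 = 3184.2564 rpm, dir flips to −; running = −3184.2564
Stage 2 [39T→88T]: ω = 3184.2564×39/88 = 1411.2045 rpm, dir flips to +; running = +1411.2045
Stage 3 [88T→71T]: ω = 1411.2045×88/71 = 1749.0986 rpm, dir flips to −; running = −1749.0986
Stage 4 [32T→62T]: ω = 1749.0986×32/62 = 902.7606 rpm, dir flips to +; running = +902.7606

+902.7606 rpm (same as input, |ω| = 902.7606 rpm)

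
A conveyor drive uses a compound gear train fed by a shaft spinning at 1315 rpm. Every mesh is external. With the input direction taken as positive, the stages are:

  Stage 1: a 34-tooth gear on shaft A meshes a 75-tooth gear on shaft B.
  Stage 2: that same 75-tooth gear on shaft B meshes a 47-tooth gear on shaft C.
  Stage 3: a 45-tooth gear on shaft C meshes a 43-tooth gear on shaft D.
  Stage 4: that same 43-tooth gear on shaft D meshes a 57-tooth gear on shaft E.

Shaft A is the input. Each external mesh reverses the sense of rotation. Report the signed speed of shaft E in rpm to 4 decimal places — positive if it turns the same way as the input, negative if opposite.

+751.0078 rpm (same as input, |ω| = 751.0078 rpm)

Stage 1 [34T→75T]: ω = 1315.0000×34/75 = 596.1333 rpm, dir flips to −; running = −596.1333
Stage 2 [75T→47T]: ω = 596.1333×75/47 = 951.2766 rpm, dir flips to +; running = +951.2766
Stage 3 [45T→43T]: ω = 951.2766×45/43 = 995.5220 rpm, dir flips to −; running = −995.5220
Stage 4 [43T→57T]: ω = 995.5220×43/57 = 751.0078 rpm, dir flips to +; running = +751.0078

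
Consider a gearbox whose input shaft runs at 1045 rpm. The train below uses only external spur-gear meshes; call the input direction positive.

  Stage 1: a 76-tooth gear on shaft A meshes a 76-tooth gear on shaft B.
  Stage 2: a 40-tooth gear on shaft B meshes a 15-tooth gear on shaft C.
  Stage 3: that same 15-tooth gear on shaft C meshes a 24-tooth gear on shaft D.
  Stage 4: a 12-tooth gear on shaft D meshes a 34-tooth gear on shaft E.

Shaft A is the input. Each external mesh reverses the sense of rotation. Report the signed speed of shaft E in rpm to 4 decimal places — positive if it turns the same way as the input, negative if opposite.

+614.7059 rpm (same as input, |ω| = 614.7059 rpm)

Stage 1 [76T→76T]: ω = 1045.0000×76/76 = 1045.0000 rpm, dir flips to −; running = −1045.0000
Stage 2 [40T→15T]: ω = 1045.0000×40/15 = 2786.6667 rpm, dir flips to +; running = +2786.6667
Stage 3 [15T→24T]: ω = 2786.6667×15/24 = 1741.6667 rpm, dir flips to −; running = −1741.6667
Stage 4 [12T→34T]: ω = 1741.6667×12/34 = 614.7059 rpm, dir flips to +; running = +614.7059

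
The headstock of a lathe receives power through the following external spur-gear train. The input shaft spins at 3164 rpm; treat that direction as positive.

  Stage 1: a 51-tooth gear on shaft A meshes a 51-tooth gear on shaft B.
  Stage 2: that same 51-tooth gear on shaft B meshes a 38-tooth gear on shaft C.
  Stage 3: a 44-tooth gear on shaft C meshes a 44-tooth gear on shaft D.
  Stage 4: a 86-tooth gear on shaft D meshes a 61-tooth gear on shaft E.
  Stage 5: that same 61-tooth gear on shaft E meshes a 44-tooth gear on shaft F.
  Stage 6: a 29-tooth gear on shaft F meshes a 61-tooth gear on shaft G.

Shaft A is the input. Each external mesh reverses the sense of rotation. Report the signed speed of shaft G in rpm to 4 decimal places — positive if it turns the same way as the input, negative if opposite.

+3945.8175 rpm (same as input, |ω| = 3945.8175 rpm)

Stage 1 [51T→51T]: ω = 3164.0000×51/51 = 3164.0000 rpm, dir flips to −; running = −3164.0000
Stage 2 [51T→38T]: ω = 3164.0000×51/38 = 4246.4211 rpm, dir flips to +; running = +4246.4211
Stage 3 [44T→44T]: ω = 4246.4211×44/44 = 4246.4211 rpm, dir flips to −; running = −4246.4211
Stage 4 [86T→61T]: ω = 4246.4211×86/61 = 5986.7575 rpm, dir flips to +; running = +5986.7575
Stage 5 [61T→44T]: ω = 5986.7575×61/44 = 8299.8230 rpm, dir flips to −; running = −8299.8230
Stage 6 [29T→61T]: ω = 8299.8230×29/61 = 3945.8175 rpm, dir flips to +; running = +3945.8175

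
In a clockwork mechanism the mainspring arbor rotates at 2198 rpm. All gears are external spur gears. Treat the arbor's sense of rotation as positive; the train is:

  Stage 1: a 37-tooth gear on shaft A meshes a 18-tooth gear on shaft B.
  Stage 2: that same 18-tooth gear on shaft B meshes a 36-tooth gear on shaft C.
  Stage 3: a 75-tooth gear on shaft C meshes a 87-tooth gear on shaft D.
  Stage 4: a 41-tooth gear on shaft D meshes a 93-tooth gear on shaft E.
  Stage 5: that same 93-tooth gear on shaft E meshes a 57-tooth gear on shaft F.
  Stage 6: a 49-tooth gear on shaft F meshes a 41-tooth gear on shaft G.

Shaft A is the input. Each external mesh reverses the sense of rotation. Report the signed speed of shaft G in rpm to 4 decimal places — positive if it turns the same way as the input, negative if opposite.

Stage 1 [37T→18T]: ω = 2198.0000×37/18 = 4518.1111 rpm, dir flips to −; running = −4518.1111
Stage 2 [18T→36T]: ω = 4518.1111×18/36 = 2259.0556 rpm, dir flips to +; running = +2259.0556
Stage 3 [75T→87T]: ω = 2259.0556×75/87 = 1947.4617 rpm, dir flips to −; running = −1947.4617
Stage 4 [41T→93T]: ω = 1947.4617×41/93 = 858.5584 rpm, dir flips to +; running = +858.5584
Stage 5 [93T→57T]: ω = 858.5584×93/57 = 1400.8058 rpm, dir flips to −; running = −1400.8058
Stage 6 [49T→41T]: ω = 1400.8058×49/41 = 1674.1337 rpm, dir flips to +; running = +1674.1337

+1674.1337 rpm (same as input, |ω| = 1674.1337 rpm)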